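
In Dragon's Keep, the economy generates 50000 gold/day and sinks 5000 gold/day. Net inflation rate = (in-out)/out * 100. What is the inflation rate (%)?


Net gold = 50000 - 5000 = 45000
Inflation rate = net / sunk * 100 = 45000 / 5000 * 100
= 9.0 * 100
= 900.00%

900.00%


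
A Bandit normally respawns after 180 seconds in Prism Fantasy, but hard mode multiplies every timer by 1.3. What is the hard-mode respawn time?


Respawn time = base * multiplier
= 180 * 1.3
= 234.0 seconds

234.0 seconds


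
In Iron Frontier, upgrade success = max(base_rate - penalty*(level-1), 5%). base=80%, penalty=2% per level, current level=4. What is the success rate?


raw_rate = 80 - 2 * (4 - 1)
= 80 - 2 * 3
= 80 - 6
= 74
Apply floor: max(74, 5) = 74%

74%


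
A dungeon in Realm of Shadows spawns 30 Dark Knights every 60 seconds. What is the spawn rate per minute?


Spawns per minute = count * (60 / interval)
= 30 * (60 / 60)
= 30 * 1.0
= 30.0

30.0 per minute


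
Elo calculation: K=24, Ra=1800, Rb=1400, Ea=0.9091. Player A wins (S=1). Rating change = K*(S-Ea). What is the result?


Elo update: delta = K * (S - Ea), where S = 1 (wins)
S - Ea = 1 - 0.9091 = 0.0909
Rating change = 24 * 0.0909
= 2.18

2.18 rating points


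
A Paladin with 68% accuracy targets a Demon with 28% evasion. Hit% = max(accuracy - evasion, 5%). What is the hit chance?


accuracy - evasion = 68 - 28 = 40
Apply floor: max(40, 5) = 40
Hit chance = 40%

40%


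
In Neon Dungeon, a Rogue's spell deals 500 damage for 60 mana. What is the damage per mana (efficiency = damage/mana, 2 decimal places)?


Efficiency = damage / mana
= 500 / 60
= 8.33

8.33 dmg/mana


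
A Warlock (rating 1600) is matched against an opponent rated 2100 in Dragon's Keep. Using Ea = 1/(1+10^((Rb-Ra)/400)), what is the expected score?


Elo expected score: Ea = 1/(1 + 10^((Rb-Ra)/400))
Rb - Ra = 2100 - 1600 = 500
(Rb-Ra)/400 = 500/400 = 1.25
10^1.25 = 17.782794
Ea = 1/(1 + 17.782794) = 1/18.782794 = 0.0532

0.0532


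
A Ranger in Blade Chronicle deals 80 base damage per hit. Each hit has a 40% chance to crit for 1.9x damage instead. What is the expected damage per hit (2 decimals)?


E[dmg] = base * (1 + crit_chance * (crit_mult - 1))
cc as decimal = 40/100 = 0.4
cm - 1 = 1.9 - 1 = 0.9
Bonus factor = 0.4 * 0.9 = 0.36
Total multiplier = 1 + 0.36 = 1.36
Expected damage = 80 * 1.36 = 108.80

108.80 damage


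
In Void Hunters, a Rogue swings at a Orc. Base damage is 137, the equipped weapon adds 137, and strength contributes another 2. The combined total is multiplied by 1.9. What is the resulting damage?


Sum base + weapon + str = 137 + 137 + 2 = 276
Multiply by 1.9:
276 * 1.9 = 524.4

524.4 damage


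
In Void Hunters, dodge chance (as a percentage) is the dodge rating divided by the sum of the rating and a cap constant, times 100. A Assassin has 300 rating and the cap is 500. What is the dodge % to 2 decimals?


dodge% = 300 / (300 + 500) * 100
= 300 / 800 * 100
= 0.375 * 100
= 37.50%

37.50%


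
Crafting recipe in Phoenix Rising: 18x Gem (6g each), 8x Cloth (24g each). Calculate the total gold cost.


Cost breakdown:
  Gem: 18 * 6 = 108
  Cloth: 8 * 24 = 192
Total = 108 + 192 = 300

300 gold


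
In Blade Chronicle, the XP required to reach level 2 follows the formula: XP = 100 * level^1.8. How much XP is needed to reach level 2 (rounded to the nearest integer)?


XP = 100 * level^1.8
Substitute level = 2:
XP = 100 * 2^1.8
= 100 * 3.4822
= 348

348 XP


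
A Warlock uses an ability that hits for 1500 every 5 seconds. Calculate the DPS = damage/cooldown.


DPS = damage / cooldown
= 1500 / 5
= 300.00

300.00 DPS


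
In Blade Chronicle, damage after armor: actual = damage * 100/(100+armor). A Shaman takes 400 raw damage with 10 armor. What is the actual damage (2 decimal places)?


actual = 400 * 100 / (100 + 10)
= 400 * 100 / 110
= 40000 / 110
= 363.64

363.64 damage


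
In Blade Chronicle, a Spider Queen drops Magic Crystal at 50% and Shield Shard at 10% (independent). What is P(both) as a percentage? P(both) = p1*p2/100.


For independent events, P(both) = P(A) * P(B)
= 50% * 10%
= 500 / 100 %
= 5.0%

5.0%


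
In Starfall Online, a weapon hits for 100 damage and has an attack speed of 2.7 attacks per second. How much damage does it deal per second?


DPS = damage * attack_speed
= 100 * 2.7
= 270.0

270.0 DPS


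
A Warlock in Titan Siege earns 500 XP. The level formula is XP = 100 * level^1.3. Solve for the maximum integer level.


XP = 100 * level^1.3, so level = (XP / 100)^(1/1.3)
= (500 / 100)^(1/1.3)
= 5.0^0.7692
= 3.4488
Floor: level = 3

level 3


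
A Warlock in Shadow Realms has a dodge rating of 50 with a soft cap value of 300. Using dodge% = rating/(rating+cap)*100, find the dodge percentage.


dodge% = 50 / (50 + 300) * 100
= 50 / 350 * 100
= 0.142857 * 100
= 14.29%

14.29%


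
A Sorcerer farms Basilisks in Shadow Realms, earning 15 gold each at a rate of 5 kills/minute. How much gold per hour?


Gold per minute = 15 * 5 = 75
Gold per hour = 75 * 60 = 4500

4500 gold/hour


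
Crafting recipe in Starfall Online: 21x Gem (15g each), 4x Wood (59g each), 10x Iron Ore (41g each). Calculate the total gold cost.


Cost breakdown:
  Gem: 21 * 15 = 315
  Wood: 4 * 59 = 236
  Iron Ore: 10 * 41 = 410
Total = 315 + 236 + 410 = 961

961 gold


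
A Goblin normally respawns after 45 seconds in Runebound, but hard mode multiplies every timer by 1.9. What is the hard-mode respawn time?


Respawn time = base * multiplier
= 45 * 1.9
= 85.5 seconds

85.5 seconds


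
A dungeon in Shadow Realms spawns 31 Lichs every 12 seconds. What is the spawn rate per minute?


Spawns per minute = count * (60 / interval)
= 31 * (60 / 12)
= 31 * 5.0
= 155.0

155.0 per minute


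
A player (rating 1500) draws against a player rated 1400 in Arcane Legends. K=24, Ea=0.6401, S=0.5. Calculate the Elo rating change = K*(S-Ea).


Elo update: delta = K * (S - Ea), where S = 0.5 (draws)
S - Ea = 0.5 - 0.6401 = -0.1401
Rating change = 24 * -0.1401
= -3.36

-3.36 rating points


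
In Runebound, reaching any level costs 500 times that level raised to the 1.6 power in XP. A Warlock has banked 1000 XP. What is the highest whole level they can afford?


XP = 500 * level^1.6, so level = (XP / 500)^(1/1.6)
= (1000 / 500)^(1/1.6)
= 2.0^0.625
= 1.5422
Floor: level = 1

level 1


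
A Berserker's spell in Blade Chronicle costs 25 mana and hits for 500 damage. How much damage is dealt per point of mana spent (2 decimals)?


Efficiency = damage / mana
= 500 / 25
= 20.00

20.00 dmg/mana


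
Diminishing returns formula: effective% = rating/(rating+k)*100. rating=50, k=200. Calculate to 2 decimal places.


effective% = rating / (rating + k) * 100
= 50 / (50 + 200) * 100
= 50 / 250 * 100
= 0.2 * 100
= 20.00%

20.00%


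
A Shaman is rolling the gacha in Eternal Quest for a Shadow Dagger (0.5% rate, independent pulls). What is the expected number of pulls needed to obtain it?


Expected pulls for a geometric distribution = 1/p = 100 / rate%
= 100 / 0.5
= 200.0

200.0 pulls


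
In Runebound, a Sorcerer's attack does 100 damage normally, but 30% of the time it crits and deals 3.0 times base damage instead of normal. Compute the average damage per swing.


E[dmg] = base * (1 + crit_chance * (crit_mult - 1))
cc as decimal = 30/100 = 0.3
cm - 1 = 3.0 - 1 = 2.0
Bonus factor = 0.3 * 2.0 = 0.6
Total multiplier = 1 + 0.6 = 1.6
Expected damage = 100 * 1.6 = 160.00

160.00 damage


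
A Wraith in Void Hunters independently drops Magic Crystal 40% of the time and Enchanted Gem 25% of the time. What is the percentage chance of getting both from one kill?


For independent events, P(both) = P(A) * P(B)
= 40% * 25%
= 1000 / 100 %
= 10.0%

10.0%


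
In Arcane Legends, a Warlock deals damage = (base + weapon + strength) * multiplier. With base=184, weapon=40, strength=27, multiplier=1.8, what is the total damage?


Sum base + weapon + str = 184 + 40 + 27 = 251
Multiply by 1.8:
251 * 1.8 = 451.8

451.8 damage


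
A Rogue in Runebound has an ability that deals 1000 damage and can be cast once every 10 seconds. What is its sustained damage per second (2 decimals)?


DPS = damage / cooldown
= 1000 / 10
= 100.00

100.00 DPS


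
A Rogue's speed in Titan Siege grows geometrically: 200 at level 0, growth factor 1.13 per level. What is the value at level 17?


value = base * growth^level
= 200 * 1.13^17
= 200 * 7.986078
= 1597.22

1597.22 speed


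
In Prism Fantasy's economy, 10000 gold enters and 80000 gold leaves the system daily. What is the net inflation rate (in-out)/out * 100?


Net gold = 10000 - 80000 = -70000
Inflation rate = net / sunk * 100 = -70000 / 80000 * 100
= -0.875 * 100
= -87.50%

-87.50%


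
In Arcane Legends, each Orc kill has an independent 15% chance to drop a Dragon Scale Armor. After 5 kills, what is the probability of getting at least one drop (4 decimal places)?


P(at least one) = 1 - P(none) = 1 - (1-p)^n
p = 15/100 = 0.15
1 - p = 0.85
(1 - p)^5 = 0.85^5 = 0.443705
P(at least one) = 1 - 0.443705 = 0.5563

0.5563


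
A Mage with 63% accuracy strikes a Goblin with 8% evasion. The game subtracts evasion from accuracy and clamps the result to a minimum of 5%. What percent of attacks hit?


accuracy - evasion = 63 - 8 = 55
Apply floor: max(55, 5) = 55
Hit chance = 55%

55%


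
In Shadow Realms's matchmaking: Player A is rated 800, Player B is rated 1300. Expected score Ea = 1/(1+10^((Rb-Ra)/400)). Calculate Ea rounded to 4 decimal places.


Elo expected score: Ea = 1/(1 + 10^((Rb-Ra)/400))
Rb - Ra = 1300 - 800 = 500
(Rb-Ra)/400 = 500/400 = 1.25
10^1.25 = 17.782794
Ea = 1/(1 + 17.782794) = 1/18.782794 = 0.0532

0.0532


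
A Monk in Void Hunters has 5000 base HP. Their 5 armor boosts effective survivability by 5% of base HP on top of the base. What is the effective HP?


EHP = 5000 * (1 + 5/100)
= 5000 * (1 + 0.05)
= 5000 * 1.05
= 5250.0

5250.0 EHP


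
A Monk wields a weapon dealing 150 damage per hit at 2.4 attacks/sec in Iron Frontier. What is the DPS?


DPS = damage * attack_speed
= 150 * 2.4
= 360.0

360.0 DPS


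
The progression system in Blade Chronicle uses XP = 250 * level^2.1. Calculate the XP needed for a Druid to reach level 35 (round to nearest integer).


XP = 250 * level^2.1
Substitute level = 35:
XP = 250 * 35^2.1
= 250 * 1748.0059
= 437001

437001 XP


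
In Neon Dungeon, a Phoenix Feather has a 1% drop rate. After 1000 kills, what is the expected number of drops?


Expected drops = kills * (drop_rate / 100)
= 1000 * (1 / 100)
= 1000 * 0.01
= 10.0

10.0 drops


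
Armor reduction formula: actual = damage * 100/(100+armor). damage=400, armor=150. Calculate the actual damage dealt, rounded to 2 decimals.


actual = 400 * 100 / (100 + 150)
= 400 * 100 / 250
= 40000 / 250
= 160.00

160.00 damage


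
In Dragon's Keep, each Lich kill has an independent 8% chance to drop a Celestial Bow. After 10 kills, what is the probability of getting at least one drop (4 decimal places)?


P(at least one) = 1 - P(none) = 1 - (1-p)^n
p = 8/100 = 0.08
1 - p = 0.92
(1 - p)^10 = 0.92^10 = 0.434388
P(at least one) = 1 - 0.434388 = 0.5656

0.5656


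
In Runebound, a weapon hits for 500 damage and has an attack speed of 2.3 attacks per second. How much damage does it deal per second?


DPS = damage * attack_speed
= 500 * 2.3
= 1150.0

1150.0 DPS


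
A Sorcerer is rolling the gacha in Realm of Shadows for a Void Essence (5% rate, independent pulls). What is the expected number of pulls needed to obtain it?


Expected pulls for a geometric distribution = 1/p = 100 / rate%
= 100 / 5
= 20.0

20.0 pulls


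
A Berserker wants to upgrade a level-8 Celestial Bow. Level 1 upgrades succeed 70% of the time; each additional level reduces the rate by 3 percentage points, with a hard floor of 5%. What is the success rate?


raw_rate = 70 - 3 * (8 - 1)
= 70 - 3 * 7
= 70 - 21
= 49
Apply floor: max(49, 5) = 49%

49%


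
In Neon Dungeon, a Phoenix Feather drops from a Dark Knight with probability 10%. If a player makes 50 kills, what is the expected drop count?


Expected drops = kills * (drop_rate / 100)
= 50 * (10 / 100)
= 50 * 0.1
= 5.0

5.0 drops


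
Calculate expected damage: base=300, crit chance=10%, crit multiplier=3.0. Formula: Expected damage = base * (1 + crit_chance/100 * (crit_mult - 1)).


E[dmg] = base * (1 + crit_chance * (crit_mult - 1))
cc as decimal = 10/100 = 0.1
cm - 1 = 3.0 - 1 = 2.0
Bonus factor = 0.1 * 2.0 = 0.2
Total multiplier = 1 + 0.2 = 1.2
Expected damage = 300 * 1.2 = 360.00

360.00 damage


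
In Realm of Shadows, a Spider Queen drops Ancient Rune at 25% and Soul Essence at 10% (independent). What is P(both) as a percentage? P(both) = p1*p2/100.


For independent events, P(both) = P(A) * P(B)
= 25% * 10%
= 250 / 100 %
= 2.5%

2.5%


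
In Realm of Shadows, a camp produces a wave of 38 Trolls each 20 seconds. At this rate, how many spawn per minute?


Spawns per minute = count * (60 / interval)
= 38 * (60 / 20)
= 38 * 3.0
= 114.0

114.0 per minute


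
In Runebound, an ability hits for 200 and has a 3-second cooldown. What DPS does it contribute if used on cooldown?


DPS = damage / cooldown
= 200 / 3
= 66.67

66.67 DPS


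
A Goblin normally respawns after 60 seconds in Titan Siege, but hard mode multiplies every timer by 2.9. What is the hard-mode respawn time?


Respawn time = base * multiplier
= 60 * 2.9
= 174.0 seconds

174.0 seconds


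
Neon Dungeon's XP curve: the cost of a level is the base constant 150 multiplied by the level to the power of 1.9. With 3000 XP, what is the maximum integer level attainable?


XP = 150 * level^1.9, so level = (XP / 150)^(1/1.9)
= (3000 / 150)^(1/1.9)
= 20.0^0.5263
= 4.839
Floor: level = 4

level 4


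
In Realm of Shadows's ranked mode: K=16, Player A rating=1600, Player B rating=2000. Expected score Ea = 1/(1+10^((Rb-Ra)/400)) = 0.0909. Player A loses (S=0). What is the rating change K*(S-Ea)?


Elo update: delta = K * (S - Ea), where S = 0 (loses)
S - Ea = 0 - 0.0909 = -0.0909
Rating change = 16 * -0.0909
= -1.45

-1.45 rating points


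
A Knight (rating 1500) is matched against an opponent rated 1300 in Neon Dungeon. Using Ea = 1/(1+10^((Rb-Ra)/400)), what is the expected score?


Elo expected score: Ea = 1/(1 + 10^((Rb-Ra)/400))
Rb - Ra = 1300 - 1500 = -200
(Rb-Ra)/400 = -200/400 = -0.5
10^-0.5 = 0.316228
Ea = 1/(1 + 0.316228) = 1/1.316228 = 0.7597

0.7597


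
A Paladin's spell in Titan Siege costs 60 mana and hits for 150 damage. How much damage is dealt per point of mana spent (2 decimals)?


Efficiency = damage / mana
= 150 / 60
= 2.50

2.50 dmg/mana


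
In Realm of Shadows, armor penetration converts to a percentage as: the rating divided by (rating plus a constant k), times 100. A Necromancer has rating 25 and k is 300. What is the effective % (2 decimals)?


effective% = rating / (rating + k) * 100
= 25 / (25 + 300) * 100
= 25 / 325 * 100
= 0.076923 * 100
= 7.69%

7.69%


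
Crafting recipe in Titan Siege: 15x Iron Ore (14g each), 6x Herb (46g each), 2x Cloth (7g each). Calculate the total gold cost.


Cost breakdown:
  Iron Ore: 15 * 14 = 210
  Herb: 6 * 46 = 276
  Cloth: 2 * 7 = 14
Total = 210 + 276 + 14 = 500

500 gold


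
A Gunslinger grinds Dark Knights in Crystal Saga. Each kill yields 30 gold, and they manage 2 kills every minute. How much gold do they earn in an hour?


Gold per minute = 30 * 2 = 60
Gold per hour = 60 * 60 = 3600

3600 gold/hour


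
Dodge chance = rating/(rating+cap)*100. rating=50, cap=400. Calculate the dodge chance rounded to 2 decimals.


dodge% = 50 / (50 + 400) * 100
= 50 / 450 * 100
= 0.111111 * 100
= 11.11%

11.11%


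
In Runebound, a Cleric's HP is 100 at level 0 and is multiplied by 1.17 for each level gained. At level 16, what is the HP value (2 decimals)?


value = base * growth^level
= 100 * 1.17^16
= 100 * 12.330304
= 1233.03

1233.03 HP


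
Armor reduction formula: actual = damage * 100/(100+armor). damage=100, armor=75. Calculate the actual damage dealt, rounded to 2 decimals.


actual = 100 * 100 / (100 + 75)
= 100 * 100 / 175
= 10000 / 175
= 57.14

57.14 damage


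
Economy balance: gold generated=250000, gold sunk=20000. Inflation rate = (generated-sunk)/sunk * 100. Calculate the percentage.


Net gold = 250000 - 20000 = 230000
Inflation rate = net / sunk * 100 = 230000 / 20000 * 100
= 11.5 * 100
= 1150.00%

1150.00%


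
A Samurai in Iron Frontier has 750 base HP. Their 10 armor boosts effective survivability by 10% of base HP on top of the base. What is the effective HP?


EHP = 750 * (1 + 10/100)
= 750 * (1 + 0.1)
= 750 * 1.1
= 825.0

825.0 EHP


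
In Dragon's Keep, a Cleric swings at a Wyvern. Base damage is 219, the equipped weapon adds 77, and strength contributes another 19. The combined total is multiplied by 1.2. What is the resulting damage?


Sum base + weapon + str = 219 + 77 + 19 = 315
Multiply by 1.2:
315 * 1.2 = 378.0

378.0 damage


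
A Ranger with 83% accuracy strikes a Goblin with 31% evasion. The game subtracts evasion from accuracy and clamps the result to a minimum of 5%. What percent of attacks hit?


accuracy - evasion = 83 - 31 = 52
Apply floor: max(52, 5) = 52
Hit chance = 52%

52%


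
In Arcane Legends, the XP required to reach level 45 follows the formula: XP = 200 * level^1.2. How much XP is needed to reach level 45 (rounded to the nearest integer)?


XP = 200 * level^1.2
Substitute level = 45:
XP = 200 * 45^1.2
= 200 * 96.3507
= 19270

19270 XP


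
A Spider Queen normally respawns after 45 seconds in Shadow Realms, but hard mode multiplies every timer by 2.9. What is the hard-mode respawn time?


Respawn time = base * multiplier
= 45 * 2.9
= 130.5 seconds

130.5 seconds


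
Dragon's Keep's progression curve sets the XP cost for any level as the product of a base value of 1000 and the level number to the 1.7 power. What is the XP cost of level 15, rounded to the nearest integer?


XP = 1000 * level^1.7
Substitute level = 15:
XP = 1000 * 15^1.7
= 1000 * 99.8516
= 99852

99852 XP


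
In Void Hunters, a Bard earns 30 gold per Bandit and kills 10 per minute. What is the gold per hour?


Gold per minute = 30 * 10 = 300
Gold per hour = 300 * 60 = 18000

18000 gold/hour


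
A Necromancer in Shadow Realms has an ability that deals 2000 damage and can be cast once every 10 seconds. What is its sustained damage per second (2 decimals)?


DPS = damage / cooldown
= 2000 / 10
= 200.00

200.00 DPS


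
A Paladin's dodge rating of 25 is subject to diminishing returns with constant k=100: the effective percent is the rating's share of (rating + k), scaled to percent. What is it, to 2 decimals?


effective% = rating / (rating + k) * 100
= 25 / (25 + 100) * 100
= 25 / 125 * 100
= 0.2 * 100
= 20.00%

20.00%


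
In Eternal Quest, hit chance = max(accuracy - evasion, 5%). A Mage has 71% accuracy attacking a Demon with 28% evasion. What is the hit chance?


accuracy - evasion = 71 - 28 = 43
Apply floor: max(43, 5) = 43
Hit chance = 43%

43%


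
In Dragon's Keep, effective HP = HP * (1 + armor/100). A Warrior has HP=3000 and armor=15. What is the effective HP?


EHP = 3000 * (1 + 15/100)
= 3000 * (1 + 0.15)
= 3000 * 1.15
= 3450.0

3450.0 EHP


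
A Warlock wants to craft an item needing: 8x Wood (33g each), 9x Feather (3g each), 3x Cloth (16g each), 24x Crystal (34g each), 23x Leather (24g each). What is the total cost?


Cost breakdown:
  Wood: 8 * 33 = 264
  Feather: 9 * 3 = 27
  Cloth: 3 * 16 = 48
  Crystal: 24 * 34 = 816
  Leather: 23 * 24 = 552
Total = 264 + 27 + 48 + 816 + 552 = 1707

1707 gold


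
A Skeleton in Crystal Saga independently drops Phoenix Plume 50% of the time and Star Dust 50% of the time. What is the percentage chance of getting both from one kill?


For independent events, P(both) = P(A) * P(B)
= 50% * 50%
= 2500 / 100 %
= 25.0%

25.0%


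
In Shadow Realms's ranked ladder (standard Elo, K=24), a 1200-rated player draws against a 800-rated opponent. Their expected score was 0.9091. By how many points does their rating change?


Elo update: delta = K * (S - Ea), where S = 0.5 (draws)
S - Ea = 0.5 - 0.9091 = -0.4091
Rating change = 24 * -0.4091
= -9.82

-9.82 rating points


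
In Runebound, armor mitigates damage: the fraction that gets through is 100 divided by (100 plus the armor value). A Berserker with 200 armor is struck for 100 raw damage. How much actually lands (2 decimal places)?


actual = 100 * 100 / (100 + 200)
= 100 * 100 / 300
= 10000 / 300
= 33.33

33.33 damage


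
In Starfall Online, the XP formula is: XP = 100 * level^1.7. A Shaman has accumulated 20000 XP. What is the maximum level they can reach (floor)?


XP = 100 * level^1.7, so level = (XP / 100)^(1/1.7)
= (20000 / 100)^(1/1.7)
= 200.0^0.5882
= 22.5708
Floor: level = 22

level 22


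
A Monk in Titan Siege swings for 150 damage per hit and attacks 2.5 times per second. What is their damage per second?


DPS = damage * attack_speed
= 150 * 2.5
= 375.0

375.0 DPS


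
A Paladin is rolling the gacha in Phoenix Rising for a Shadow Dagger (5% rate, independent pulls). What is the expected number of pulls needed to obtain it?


Expected pulls for a geometric distribution = 1/p = 100 / rate%
= 100 / 5
= 20.0

20.0 pulls


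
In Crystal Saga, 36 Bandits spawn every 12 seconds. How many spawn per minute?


Spawns per minute = count * (60 / interval)
= 36 * (60 / 12)
= 36 * 5.0
= 180.0

180.0 per minute


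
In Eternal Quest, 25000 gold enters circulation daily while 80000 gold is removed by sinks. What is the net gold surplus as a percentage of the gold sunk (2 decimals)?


Net gold = 25000 - 80000 = -55000
Inflation rate = net / sunk * 100 = -55000 / 80000 * 100
= -0.6875 * 100
= -68.75%

-68.75%


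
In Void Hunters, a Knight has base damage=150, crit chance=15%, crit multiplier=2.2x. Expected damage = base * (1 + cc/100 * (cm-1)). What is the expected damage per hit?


E[dmg] = base * (1 + crit_chance * (crit_mult - 1))
cc as decimal = 15/100 = 0.15
cm - 1 = 2.2 - 1 = 1.2
Bonus factor = 0.15 * 1.2 = 0.18
Total multiplier = 1 + 0.18 = 1.18
Expected damage = 150 * 1.18 = 177.00

177.00 damage


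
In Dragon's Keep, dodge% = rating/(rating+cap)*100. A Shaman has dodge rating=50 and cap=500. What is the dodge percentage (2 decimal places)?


dodge% = 50 / (50 + 500) * 100
= 50 / 550 * 100
= 0.090909 * 100
= 9.09%

9.09%


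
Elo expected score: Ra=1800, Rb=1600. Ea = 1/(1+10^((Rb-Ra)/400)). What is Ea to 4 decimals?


Elo expected score: Ea = 1/(1 + 10^((Rb-Ra)/400))
Rb - Ra = 1600 - 1800 = -200
(Rb-Ra)/400 = -200/400 = -0.5
10^-0.5 = 0.316228
Ea = 1/(1 + 0.316228) = 1/1.316228 = 0.7597

0.7597


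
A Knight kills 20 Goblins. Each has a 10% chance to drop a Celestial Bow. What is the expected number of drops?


Expected drops = kills * (drop_rate / 100)
= 20 * (10 / 100)
= 20 * 0.1
= 2.0

2.0 drops


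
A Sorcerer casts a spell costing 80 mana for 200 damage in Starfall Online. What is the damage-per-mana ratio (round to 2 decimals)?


Efficiency = damage / mana
= 200 / 80
= 2.50

2.50 dmg/mana


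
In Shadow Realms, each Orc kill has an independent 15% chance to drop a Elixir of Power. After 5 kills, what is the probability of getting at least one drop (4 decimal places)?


P(at least one) = 1 - P(none) = 1 - (1-p)^n
p = 15/100 = 0.15
1 - p = 0.85
(1 - p)^5 = 0.85^5 = 0.443705
P(at least one) = 1 - 0.443705 = 0.5563

0.5563


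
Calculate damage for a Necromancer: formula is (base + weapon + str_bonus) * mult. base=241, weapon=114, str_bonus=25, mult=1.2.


Sum base + weapon + str = 241 + 114 + 25 = 380
Multiply by 1.2:
380 * 1.2 = 456.0

456.0 damage


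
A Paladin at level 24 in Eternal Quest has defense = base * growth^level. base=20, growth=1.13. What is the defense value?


value = base * growth^level
= 20 * 1.13^24
= 20 * 18.788091
= 375.76

375.76 defense


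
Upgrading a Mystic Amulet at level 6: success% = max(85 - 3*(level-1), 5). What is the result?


raw_rate = 85 - 3 * (6 - 1)
= 85 - 3 * 5
= 85 - 15
= 70
Apply floor: max(70, 5) = 70%

70%


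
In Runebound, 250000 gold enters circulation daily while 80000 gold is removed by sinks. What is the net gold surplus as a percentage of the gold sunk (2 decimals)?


Net gold = 250000 - 80000 = 170000
Inflation rate = net / sunk * 100 = 170000 / 80000 * 100
= 2.125 * 100
= 212.50%

212.50%


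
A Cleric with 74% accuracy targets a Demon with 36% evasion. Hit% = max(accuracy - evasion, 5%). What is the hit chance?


accuracy - evasion = 74 - 36 = 38
Apply floor: max(38, 5) = 38
Hit chance = 38%

38%


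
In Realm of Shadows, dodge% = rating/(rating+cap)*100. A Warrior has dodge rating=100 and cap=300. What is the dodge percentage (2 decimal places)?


dodge% = 100 / (100 + 300) * 100
= 100 / 400 * 100
= 0.25 * 100
= 25.00%

25.00%


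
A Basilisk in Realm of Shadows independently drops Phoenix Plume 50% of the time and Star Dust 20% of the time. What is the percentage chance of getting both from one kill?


For independent events, P(both) = P(A) * P(B)
= 50% * 20%
= 1000 / 100 %
= 10.0%

10.0%


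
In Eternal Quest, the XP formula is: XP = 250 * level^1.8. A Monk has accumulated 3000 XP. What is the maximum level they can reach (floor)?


XP = 250 * level^1.8, so level = (XP / 250)^(1/1.8)
= (3000 / 250)^(1/1.8)
= 12.0^0.5556
= 3.9769
Floor: level = 3

level 3


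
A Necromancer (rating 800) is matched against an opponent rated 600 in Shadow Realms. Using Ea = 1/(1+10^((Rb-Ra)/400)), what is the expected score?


Elo expected score: Ea = 1/(1 + 10^((Rb-Ra)/400))
Rb - Ra = 600 - 800 = -200
(Rb-Ra)/400 = -200/400 = -0.5
10^-0.5 = 0.316228
Ea = 1/(1 + 0.316228) = 1/1.316228 = 0.7597

0.7597


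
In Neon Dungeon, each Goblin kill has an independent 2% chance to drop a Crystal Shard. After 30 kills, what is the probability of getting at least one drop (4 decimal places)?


P(at least one) = 1 - P(none) = 1 - (1-p)^n
p = 2/100 = 0.02
1 - p = 0.98
(1 - p)^30 = 0.98^30 = 0.545484
P(at least one) = 1 - 0.545484 = 0.4545

0.4545


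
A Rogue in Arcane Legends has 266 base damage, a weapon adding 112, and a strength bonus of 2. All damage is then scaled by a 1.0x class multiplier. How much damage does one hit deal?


Sum base + weapon + str = 266 + 112 + 2 = 380
Multiply by 1.0:
380 * 1.0 = 380.0

380.0 damage


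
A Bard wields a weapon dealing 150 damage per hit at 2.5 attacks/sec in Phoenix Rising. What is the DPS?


DPS = damage * attack_speed
= 150 * 2.5
= 375.0

375.0 DPS


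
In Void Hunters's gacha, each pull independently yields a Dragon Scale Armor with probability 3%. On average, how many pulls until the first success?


Expected pulls for a geometric distribution = 1/p = 100 / rate%
= 100 / 3
= 33.33

33.33 pulls


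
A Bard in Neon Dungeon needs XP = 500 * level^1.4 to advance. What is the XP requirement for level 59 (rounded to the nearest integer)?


XP = 500 * level^1.4
Substitute level = 59:
XP = 500 * 59^1.4
= 500 * 301.4344
= 150717

150717 XP


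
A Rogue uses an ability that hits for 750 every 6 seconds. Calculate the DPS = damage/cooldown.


DPS = damage / cooldown
= 750 / 6
= 125.00

125.00 DPS


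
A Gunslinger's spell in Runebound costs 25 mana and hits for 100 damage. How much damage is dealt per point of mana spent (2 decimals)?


Efficiency = damage / mana
= 100 / 25
= 4.00

4.00 dmg/mana


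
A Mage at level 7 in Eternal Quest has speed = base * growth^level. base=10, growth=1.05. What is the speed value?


value = base * growth^level
= 10 * 1.05^7
= 10 * 1.4071
= 14.07

14.07 speed


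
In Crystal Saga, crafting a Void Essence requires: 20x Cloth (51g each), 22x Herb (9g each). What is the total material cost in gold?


Cost breakdown:
  Cloth: 20 * 51 = 1020
  Herb: 22 * 9 = 198
Total = 1020 + 198 = 1218

1218 gold


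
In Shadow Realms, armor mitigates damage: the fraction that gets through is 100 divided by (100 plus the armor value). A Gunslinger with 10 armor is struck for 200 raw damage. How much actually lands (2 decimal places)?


actual = 200 * 100 / (100 + 10)
= 200 * 100 / 110
= 20000 / 110
= 181.82

181.82 damage


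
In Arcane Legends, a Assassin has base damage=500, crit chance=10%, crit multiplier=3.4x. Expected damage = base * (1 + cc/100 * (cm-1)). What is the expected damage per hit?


E[dmg] = base * (1 + crit_chance * (crit_mult - 1))
cc as decimal = 10/100 = 0.1
cm - 1 = 3.4 - 1 = 2.4
Bonus factor = 0.1 * 2.4 = 0.24
Total multiplier = 1 + 0.24 = 1.24
Expected damage = 500 * 1.24 = 620.00

620.00 damage


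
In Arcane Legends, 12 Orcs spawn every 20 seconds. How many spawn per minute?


Spawns per minute = count * (60 / interval)
= 12 * (60 / 20)
= 12 * 3.0
= 36.0

36.0 per minute


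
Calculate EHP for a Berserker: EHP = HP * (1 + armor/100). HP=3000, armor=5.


EHP = 3000 * (1 + 5/100)
= 3000 * (1 + 0.05)
= 3000 * 1.05
= 3150.0

3150.0 EHP


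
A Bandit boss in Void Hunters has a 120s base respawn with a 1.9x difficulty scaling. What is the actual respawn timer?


Respawn time = base * multiplier
= 120 * 1.9
= 228.0 seconds

228.0 seconds


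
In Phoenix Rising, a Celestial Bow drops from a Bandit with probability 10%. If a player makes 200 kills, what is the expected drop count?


Expected drops = kills * (drop_rate / 100)
= 200 * (10 / 100)
= 200 * 0.1
= 20.0

20.0 drops


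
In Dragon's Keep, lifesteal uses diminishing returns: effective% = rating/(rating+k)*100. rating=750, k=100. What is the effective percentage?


effective% = rating / (rating + k) * 100
= 750 / (750 + 100) * 100
= 750 / 850 * 100
= 0.882353 * 100
= 88.24%

88.24%


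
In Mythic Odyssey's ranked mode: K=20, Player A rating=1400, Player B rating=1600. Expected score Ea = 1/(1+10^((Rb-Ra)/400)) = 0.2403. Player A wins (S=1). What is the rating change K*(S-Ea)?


Elo update: delta = K * (S - Ea), where S = 1 (wins)
S - Ea = 1 - 0.2403 = 0.7597
Rating change = 20 * 0.7597
= 15.19

15.19 rating points


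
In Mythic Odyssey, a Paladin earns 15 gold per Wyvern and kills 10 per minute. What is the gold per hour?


Gold per minute = 15 * 10 = 150
Gold per hour = 150 * 60 = 9000

9000 gold/hour


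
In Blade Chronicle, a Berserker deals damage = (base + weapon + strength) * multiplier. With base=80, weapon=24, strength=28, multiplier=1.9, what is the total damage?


Sum base + weapon + str = 80 + 24 + 28 = 132
Multiply by 1.9:
132 * 1.9 = 250.8

250.8 damage


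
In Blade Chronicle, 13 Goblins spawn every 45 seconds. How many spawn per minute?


Spawns per minute = count * (60 / interval)
= 13 * (60 / 45)
= 13 * 1.3333
= 17.33

17.33 per minute


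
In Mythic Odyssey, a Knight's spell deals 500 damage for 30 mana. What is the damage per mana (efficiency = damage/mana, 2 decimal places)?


Efficiency = damage / mana
= 500 / 30
= 16.67

16.67 dmg/mana


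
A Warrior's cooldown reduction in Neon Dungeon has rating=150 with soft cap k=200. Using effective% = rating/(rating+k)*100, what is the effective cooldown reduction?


effective% = rating / (rating + k) * 100
= 150 / (150 + 200) * 100
= 150 / 350 * 100
= 0.428571 * 100
= 42.86%

42.86%


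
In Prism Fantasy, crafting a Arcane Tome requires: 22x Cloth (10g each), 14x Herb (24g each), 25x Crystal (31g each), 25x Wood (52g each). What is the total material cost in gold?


Cost breakdown:
  Cloth: 22 * 10 = 220
  Herb: 14 * 24 = 336
  Crystal: 25 * 31 = 775
  Wood: 25 * 52 = 1300
Total = 220 + 336 + 775 + 1300 = 2631

2631 gold


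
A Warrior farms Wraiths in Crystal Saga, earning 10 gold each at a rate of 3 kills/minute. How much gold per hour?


Gold per minute = 10 * 3 = 30
Gold per hour = 30 * 60 = 1800

1800 gold/hour


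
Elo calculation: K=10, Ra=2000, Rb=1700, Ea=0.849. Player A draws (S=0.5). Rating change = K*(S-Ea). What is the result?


Elo update: delta = K * (S - Ea), where S = 0.5 (draws)
S - Ea = 0.5 - 0.849 = -0.349
Rating change = 10 * -0.349
= -3.49

-3.49 rating points


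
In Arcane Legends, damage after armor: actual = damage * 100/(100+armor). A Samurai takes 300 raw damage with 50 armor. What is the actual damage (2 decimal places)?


actual = 300 * 100 / (100 + 50)
= 300 * 100 / 150
= 30000 / 150
= 200.00

200.00 damage


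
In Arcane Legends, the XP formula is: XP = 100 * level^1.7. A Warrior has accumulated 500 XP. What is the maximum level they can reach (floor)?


XP = 100 * level^1.7, so level = (XP / 100)^(1/1.7)
= (500 / 100)^(1/1.7)
= 5.0^0.5882
= 2.5773
Floor: level = 2

level 2


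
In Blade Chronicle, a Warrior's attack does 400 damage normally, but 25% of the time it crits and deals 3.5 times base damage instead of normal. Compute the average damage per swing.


E[dmg] = base * (1 + crit_chance * (crit_mult - 1))
cc as decimal = 25/100 = 0.25
cm - 1 = 3.5 - 1 = 2.5
Bonus factor = 0.25 * 2.5 = 0.625
Total multiplier = 1 + 0.625 = 1.625
Expected damage = 400 * 1.625 = 650.00

650.00 damage


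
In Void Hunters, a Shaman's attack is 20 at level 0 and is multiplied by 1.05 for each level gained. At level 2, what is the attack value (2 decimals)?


value = base * growth^level
= 20 * 1.05^2
= 20 * 1.1025
= 22.05

22.05 attack


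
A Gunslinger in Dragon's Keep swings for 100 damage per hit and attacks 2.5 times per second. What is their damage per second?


DPS = damage * attack_speed
= 100 * 2.5
= 250.0

250.0 DPS


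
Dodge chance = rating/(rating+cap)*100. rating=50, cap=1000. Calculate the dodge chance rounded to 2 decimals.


dodge% = 50 / (50 + 1000) * 100
= 50 / 1050 * 100
= 0.047619 * 100
= 4.76%

4.76%


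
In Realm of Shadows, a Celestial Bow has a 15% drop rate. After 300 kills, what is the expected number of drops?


Expected drops = kills * (drop_rate / 100)
= 300 * (15 / 100)
= 300 * 0.15
= 45.0

45.0 drops


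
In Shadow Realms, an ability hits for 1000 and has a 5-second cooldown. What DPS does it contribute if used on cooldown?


DPS = damage / cooldown
= 1000 / 5
= 200.00

200.00 DPS


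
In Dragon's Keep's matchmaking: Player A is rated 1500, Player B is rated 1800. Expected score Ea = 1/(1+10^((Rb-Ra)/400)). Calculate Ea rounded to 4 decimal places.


Elo expected score: Ea = 1/(1 + 10^((Rb-Ra)/400))
Rb - Ra = 1800 - 1500 = 300
(Rb-Ra)/400 = 300/400 = 0.75
10^0.75 = 5.623413
Ea = 1/(1 + 5.623413) = 1/6.623413 = 0.1510

0.1510


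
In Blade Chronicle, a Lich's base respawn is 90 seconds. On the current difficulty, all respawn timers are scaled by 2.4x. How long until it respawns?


Respawn time = base * multiplier
= 90 * 2.4
= 216.0 seconds

216.0 seconds


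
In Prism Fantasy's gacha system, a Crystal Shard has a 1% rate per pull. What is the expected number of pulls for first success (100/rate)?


Expected pulls for a geometric distribution = 1/p = 100 / rate%
= 100 / 1
= 100.0

100.0 pulls


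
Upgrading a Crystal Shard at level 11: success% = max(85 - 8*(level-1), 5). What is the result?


raw_rate = 85 - 8 * (11 - 1)
= 85 - 8 * 10
= 85 - 80
= 5
Apply floor: max(5, 5) = 5%

5%


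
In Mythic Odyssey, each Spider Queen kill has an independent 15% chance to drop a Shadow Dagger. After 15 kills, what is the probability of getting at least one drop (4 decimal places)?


P(at least one) = 1 - P(none) = 1 - (1-p)^n
p = 15/100 = 0.15
1 - p = 0.85
(1 - p)^15 = 0.85^15 = 0.087354
P(at least one) = 1 - 0.087354 = 0.9126

0.9126


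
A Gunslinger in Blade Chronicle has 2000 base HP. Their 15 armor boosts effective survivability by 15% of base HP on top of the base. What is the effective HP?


EHP = 2000 * (1 + 15/100)
= 2000 * (1 + 0.15)
= 2000 * 1.15
= 2300.0

2300.0 EHP


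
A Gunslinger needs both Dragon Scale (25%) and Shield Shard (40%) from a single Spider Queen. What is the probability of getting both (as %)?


For independent events, P(both) = P(A) * P(B)
= 25% * 40%
= 1000 / 100 %
= 10.0%

10.0%


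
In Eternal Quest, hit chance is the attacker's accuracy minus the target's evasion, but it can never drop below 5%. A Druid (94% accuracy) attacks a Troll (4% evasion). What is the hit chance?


accuracy - evasion = 94 - 4 = 90
Apply floor: max(90, 5) = 90
Hit chance = 90%

90%


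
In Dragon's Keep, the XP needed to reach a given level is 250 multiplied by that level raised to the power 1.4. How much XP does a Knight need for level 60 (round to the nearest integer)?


XP = 250 * level^1.4
Substitute level = 60:
XP = 250 * 60^1.4
= 250 * 308.6112
= 77153

77153 XP


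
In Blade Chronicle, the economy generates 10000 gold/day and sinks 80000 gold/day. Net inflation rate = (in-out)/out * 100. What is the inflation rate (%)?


Net gold = 10000 - 80000 = -70000
Inflation rate = net / sunk * 100 = -70000 / 80000 * 100
= -0.875 * 100
= -87.50%

-87.50%


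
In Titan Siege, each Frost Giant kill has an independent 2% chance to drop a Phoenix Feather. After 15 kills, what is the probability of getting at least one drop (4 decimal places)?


P(at least one) = 1 - P(none) = 1 - (1-p)^n
p = 2/100 = 0.02
1 - p = 0.98
(1 - p)^15 = 0.98^15 = 0.738569
P(at least one) = 1 - 0.738569 = 0.2614

0.2614


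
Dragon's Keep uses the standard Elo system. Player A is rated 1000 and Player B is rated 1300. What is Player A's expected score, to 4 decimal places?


Elo expected score: Ea = 1/(1 + 10^((Rb-Ra)/400))
Rb - Ra = 1300 - 1000 = 300
(Rb-Ra)/400 = 300/400 = 0.75
10^0.75 = 5.623413
Ea = 1/(1 + 5.623413) = 1/6.623413 = 0.1510

0.1510


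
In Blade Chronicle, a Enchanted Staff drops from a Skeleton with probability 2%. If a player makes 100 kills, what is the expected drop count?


Expected drops = kills * (drop_rate / 100)
= 100 * (2 / 100)
= 100 * 0.02
= 2.0

2.0 drops


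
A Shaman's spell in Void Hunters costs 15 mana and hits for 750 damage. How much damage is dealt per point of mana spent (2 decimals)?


Efficiency = damage / mana
= 750 / 15
= 50.00

50.00 dmg/mana


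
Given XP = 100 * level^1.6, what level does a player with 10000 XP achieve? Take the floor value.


XP = 100 * level^1.6, so level = (XP / 100)^(1/1.6)
= (10000 / 100)^(1/1.6)
= 100.0^0.625
= 17.7828
Floor: level = 17

level 17


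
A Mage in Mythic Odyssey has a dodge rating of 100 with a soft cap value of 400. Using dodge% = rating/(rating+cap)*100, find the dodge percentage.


dodge% = 100 / (100 + 400) * 100
= 100 / 500 * 100
= 0.2 * 100
= 20.00%

20.00%


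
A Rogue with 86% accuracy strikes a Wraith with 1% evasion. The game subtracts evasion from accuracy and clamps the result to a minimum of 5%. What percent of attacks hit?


accuracy - evasion = 86 - 1 = 85
Apply floor: max(85, 5) = 85
Hit chance = 85%

85%


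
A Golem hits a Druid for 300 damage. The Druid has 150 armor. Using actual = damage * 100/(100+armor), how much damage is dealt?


actual = 300 * 100 / (100 + 150)
= 300 * 100 / 250
= 30000 / 250
= 120.00

120.00 damage


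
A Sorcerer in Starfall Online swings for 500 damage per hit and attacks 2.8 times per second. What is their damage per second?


DPS = damage * attack_speed
= 500 * 2.8
= 1400.0

1400.0 DPS


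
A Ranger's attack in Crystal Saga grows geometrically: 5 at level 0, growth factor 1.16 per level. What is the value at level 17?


value = base * growth^level
= 5 * 1.16^17
= 5 * 12.467685
= 62.34

62.34 attack


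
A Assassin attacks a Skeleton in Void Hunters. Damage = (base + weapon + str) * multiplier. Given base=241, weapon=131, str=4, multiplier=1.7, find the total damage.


Sum base + weapon + str = 241 + 131 + 4 = 376
Multiply by 1.7:
376 * 1.7 = 639.2

639.2 damage
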